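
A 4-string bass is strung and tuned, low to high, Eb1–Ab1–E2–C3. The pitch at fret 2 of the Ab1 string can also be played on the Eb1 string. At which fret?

7

Ab1 at fret 2 is Ab1 + 2 semitones = Bb1.
The open Eb1 string is 5 semitones below the open Ab1, so the same pitch on the Eb1 string lies at fret 2 + 5 = 7.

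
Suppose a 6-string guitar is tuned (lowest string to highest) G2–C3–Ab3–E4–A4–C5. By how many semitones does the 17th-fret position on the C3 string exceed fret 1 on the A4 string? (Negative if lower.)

C3 at fret 17 → F4 (MIDI 65); A4 at fret 1 → Bb4 (MIDI 70).
65 − 70 = -5, so the two pitches are 5 semitones apart.

-5 semitones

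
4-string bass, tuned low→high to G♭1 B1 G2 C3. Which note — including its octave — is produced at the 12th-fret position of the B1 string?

B2

The open B1 string plus 12 semitones: B–C–Db–D–…–A–Bb–B.
The walk passes from B into C once, so the octave number goes from 1 to 2.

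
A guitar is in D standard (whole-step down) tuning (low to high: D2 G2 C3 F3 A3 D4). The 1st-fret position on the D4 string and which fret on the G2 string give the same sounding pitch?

D4 at fret 1 is D4 + 1 semitone = D♯4.
The open G2 string is 19 semitones below the open D4, so the same pitch on the G2 string lies at fret 1 + 19 = 20.

20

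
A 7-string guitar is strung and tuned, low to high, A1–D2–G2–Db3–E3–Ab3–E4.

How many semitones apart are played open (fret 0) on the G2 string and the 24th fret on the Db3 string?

30 semitones

G2 at fret 0 → G2 (MIDI 43); Db3 at fret 24 → Db5 (MIDI 73).
43 − 73 = -30, so the two pitches are 30 semitones apart, with Db5 the higher.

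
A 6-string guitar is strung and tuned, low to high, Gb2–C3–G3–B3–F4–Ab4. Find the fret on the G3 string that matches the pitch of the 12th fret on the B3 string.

B3 at fret 12 is B3 + 12 semitones = B4.
The open G3 string is 4 semitones below the open B3, so the same pitch on the G3 string lies at fret 12 + 4 = 16.

16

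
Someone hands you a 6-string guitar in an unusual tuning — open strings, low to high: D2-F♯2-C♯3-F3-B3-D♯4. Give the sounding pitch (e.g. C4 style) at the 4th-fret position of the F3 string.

Each fret is one semitone, so F3 + 4 = A3.

A3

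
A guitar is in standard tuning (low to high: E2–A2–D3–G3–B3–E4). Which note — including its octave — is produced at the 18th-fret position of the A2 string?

Each fret is one semitone, so A2 + 18 = D#4.
(Equivalently spelled Eb4.)

D#4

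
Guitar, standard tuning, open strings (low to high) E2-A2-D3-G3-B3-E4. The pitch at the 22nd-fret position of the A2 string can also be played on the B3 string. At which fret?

A2 at fret 22 is A2 + 22 semitones = G4.
The open B3 string is 14 semitones above the open A2, so the same pitch on the B3 string lies at fret 22 − 14 = 8.

8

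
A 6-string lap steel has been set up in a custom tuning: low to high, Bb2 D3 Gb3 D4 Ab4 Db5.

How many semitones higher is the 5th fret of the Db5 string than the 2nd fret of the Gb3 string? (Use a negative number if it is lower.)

Db5 at fret 5 → Gb5 (MIDI 78); Gb3 at fret 2 → Ab3 (MIDI 56).
78 − 56 = 22, so the two pitches are 22 semitones apart.

22 semitones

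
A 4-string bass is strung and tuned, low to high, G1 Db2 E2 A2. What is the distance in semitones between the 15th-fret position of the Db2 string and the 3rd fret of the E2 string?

9 semitones

Db2 at fret 15 → E3 (MIDI 52); E2 at fret 3 → G2 (MIDI 43).
52 − 43 = 9, so the two pitches are 9 semitones apart, with E3 the higher.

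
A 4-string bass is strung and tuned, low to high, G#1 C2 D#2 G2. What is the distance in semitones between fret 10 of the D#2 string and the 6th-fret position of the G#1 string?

11 semitones

D#2 at fret 10 → C#3 (MIDI 49); G#1 at fret 6 → D2 (MIDI 38).
49 − 38 = 11, so the two pitches are 11 semitones apart, with C#3 the higher.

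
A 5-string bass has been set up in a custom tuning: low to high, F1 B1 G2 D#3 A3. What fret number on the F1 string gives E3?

E3 is 23 semitones above the open F1 (F–F#–G–G#–…–D–D#–E), so it sits at fret 23.

23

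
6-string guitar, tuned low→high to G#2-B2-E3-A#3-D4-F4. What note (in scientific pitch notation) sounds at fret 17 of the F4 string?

Each fret is one semitone, so F4 + 17 = A#5.
(Equivalently spelled Bb5.)

A#5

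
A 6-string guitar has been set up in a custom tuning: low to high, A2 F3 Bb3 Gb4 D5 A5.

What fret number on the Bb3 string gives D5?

16

D5 is 16 semitones above the open Bb3 (Bb–B–C–Db–…–C–Db–D), so it sits at fret 16.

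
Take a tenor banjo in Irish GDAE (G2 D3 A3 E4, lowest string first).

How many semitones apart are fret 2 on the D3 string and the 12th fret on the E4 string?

24 semitones

D3 at fret 2 → E3 (MIDI 52); E4 at fret 12 → E5 (MIDI 76).
52 − 76 = -24, so the two pitches are 24 semitones apart, with E5 the higher.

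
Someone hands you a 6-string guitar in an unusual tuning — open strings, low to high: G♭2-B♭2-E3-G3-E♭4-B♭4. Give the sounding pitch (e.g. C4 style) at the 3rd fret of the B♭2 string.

D♭3

The open B♭2 string plus 3 semitones: Bb–B–C–Db.
The walk passes from B into C once, so the octave number goes from 2 to 3.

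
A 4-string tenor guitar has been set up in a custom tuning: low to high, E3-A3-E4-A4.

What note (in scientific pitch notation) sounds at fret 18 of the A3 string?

The open A3 string plus 18 semitones: A–Bb–B–C–…–Db–D–Eb.
The walk passes from B into C 2 times, so the octave number goes from 3 to 5.

Eb5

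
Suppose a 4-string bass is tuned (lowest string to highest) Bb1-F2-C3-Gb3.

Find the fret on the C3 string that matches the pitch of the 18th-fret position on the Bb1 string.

4

Bb1 at fret 18 is Bb1 + 18 semitones = E3.
The open C3 string is 14 semitones above the open Bb1, so the same pitch on the C3 string lies at fret 18 − 14 = 4.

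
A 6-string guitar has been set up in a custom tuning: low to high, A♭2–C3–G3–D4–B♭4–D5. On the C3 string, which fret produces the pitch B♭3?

10

B♭3 is 10 semitones above the open C3 (C–Db–D–Eb–…–Ab–A–Bb), so it sits at fret 10.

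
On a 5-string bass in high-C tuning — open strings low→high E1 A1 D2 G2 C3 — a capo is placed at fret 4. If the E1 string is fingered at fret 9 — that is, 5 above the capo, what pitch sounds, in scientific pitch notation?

C#2

The capo raises the open E1 by 4 semitones to G#1; fretting 5 more gives E1 + 4 + 5 = E1 + 9 semitones = C#2.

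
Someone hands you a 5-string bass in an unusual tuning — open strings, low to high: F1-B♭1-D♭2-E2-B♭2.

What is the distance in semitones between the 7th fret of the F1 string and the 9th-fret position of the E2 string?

13 semitones

F1 at fret 7 → C2 (MIDI 36); E2 at fret 9 → D♭3 (MIDI 49).
36 − 49 = -13, so the two pitches are 13 semitones apart, with D♭3 the higher.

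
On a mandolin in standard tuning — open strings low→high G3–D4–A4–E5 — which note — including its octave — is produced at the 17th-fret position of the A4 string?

D6

The open A4 string plus 17 semitones: A–A#–B–C–…–C–C#–D.
The walk passes from B into C 2 times, so the octave number goes from 4 to 6.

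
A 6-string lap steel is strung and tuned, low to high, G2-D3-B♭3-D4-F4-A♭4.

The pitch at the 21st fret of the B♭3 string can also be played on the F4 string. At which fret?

14

Fret 21 on B♭3 is MIDI 58 + 21 = 79 (G5). On the F4 string (open MIDI 65), that pitch is 79 − 65 = fret 14.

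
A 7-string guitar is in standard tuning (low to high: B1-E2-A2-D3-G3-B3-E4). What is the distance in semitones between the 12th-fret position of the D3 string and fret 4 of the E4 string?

6 semitones

D3 at fret 12 → D4 (MIDI 62); E4 at fret 4 → G#4 (MIDI 68).
62 − 68 = -6, so the two pitches are 6 semitones apart, with G#4 the higher.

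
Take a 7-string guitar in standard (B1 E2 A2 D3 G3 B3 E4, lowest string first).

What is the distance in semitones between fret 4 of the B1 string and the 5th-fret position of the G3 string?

B1 at fret 4 → D♯2 (MIDI 39); G3 at fret 5 → C4 (MIDI 60).
39 − 60 = -21, so the two pitches are 21 semitones apart, with C4 the higher.

21 semitones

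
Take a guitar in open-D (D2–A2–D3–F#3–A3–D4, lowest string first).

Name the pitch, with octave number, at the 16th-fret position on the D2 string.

F#3

Each fret is one semitone, so D2 + 16 = F#3.
(Equivalently spelled Gb3.)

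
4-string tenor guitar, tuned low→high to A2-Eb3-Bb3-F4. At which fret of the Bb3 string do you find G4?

9

G4 is 9 semitones above the open Bb3 (Bb–B–C–Db–D–Eb–E–F–Gb–G), so it sits at fret 9.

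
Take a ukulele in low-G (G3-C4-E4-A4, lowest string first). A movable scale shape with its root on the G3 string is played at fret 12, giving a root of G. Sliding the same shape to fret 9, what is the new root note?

Moving from fret 12 to fret 9 shifts the root by -3 semitones.
G down 3 semitones is E.

E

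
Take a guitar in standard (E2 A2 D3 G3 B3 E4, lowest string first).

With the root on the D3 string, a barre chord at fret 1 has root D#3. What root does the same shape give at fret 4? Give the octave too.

F#3

Moving from fret 1 to fret 4 shifts the root by 3 semitones.
D#3 up 3 semitones is F#3.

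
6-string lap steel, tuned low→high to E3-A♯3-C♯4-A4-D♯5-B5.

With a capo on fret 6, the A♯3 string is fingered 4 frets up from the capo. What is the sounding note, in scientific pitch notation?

G♯4

The capo raises the open A♯3 by 6 semitones to E4; fretting 4 more gives A♯3 + 6 + 4 = A♯3 + 10 semitones = G♯4.
(Also written A♭.)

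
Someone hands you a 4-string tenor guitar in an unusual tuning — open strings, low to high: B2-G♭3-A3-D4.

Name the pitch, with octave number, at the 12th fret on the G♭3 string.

The open G♭3 string plus 12 semitones: Gb–G–Ab–A–…–E–F–Gb.
The walk passes from B into C once, so the octave number goes from 3 to 4.
(Equivalently spelled F♯4.)

G♭4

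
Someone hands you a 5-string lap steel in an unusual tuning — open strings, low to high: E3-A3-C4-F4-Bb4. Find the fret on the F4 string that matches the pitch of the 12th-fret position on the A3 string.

Fret 12 on A3 is MIDI 57 + 12 = 69 (A4). On the F4 string (open MIDI 65), that pitch is 69 − 65 = fret 4.

4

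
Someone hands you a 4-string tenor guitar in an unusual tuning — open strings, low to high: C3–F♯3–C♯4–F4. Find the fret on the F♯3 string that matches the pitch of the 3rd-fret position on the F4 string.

F4 at fret 3 is F4 + 3 semitones = G♯4.
The open F♯3 string is 11 semitones below the open F4, so the same pitch on the F♯3 string lies at fret 3 + 11 = 14.

14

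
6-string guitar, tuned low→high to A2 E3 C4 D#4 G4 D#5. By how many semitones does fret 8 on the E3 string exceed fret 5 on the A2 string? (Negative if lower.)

E3 at fret 8 → C4 (MIDI 60); A2 at fret 5 → D3 (MIDI 50).
60 − 50 = 10, so the two pitches are 10 semitones apart.

10 semitones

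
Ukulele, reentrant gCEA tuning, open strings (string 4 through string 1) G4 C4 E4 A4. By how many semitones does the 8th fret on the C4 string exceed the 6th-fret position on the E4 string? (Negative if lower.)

C4 at fret 8 → G♯4 (MIDI 68); E4 at fret 6 → A♯4 (MIDI 70).
68 − 70 = -2, so the two pitches are 2 semitones apart.

-2 semitones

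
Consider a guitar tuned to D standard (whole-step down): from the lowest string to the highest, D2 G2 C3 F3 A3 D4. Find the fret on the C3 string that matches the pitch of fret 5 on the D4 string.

D4 at fret 5 is D4 + 5 semitones = G4.
The open C3 string is 14 semitones below the open D4, so the same pitch on the C3 string lies at fret 5 + 14 = 19.

19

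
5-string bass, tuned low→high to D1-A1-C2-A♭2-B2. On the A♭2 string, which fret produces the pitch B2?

B2 is 3 semitones above the open A♭2 (Ab–A–Bb–B), so it sits at fret 3.

3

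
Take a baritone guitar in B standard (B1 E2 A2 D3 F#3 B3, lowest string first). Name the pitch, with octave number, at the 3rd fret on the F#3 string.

A3

F#3 is MIDI 54. Adding 3 gives 57, which is A3.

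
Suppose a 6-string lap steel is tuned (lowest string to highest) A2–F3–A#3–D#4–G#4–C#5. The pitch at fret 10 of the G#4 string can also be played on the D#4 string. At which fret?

G#4 at fret 10 is G#4 + 10 semitones = F#5.
The open D#4 string is 5 semitones below the open G#4, so the same pitch on the D#4 string lies at fret 10 + 5 = 15.

15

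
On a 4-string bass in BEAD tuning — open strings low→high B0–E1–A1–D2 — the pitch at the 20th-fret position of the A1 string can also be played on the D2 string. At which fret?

Fret 20 on A1 is MIDI 33 + 20 = 53 (F3). On the D2 string (open MIDI 38), that pitch is 53 − 38 = fret 15.

15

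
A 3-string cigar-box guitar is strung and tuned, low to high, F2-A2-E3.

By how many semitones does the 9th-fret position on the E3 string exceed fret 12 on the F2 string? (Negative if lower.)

8 semitones

E3 at fret 9 → C#4 (MIDI 61); F2 at fret 12 → F3 (MIDI 53).
61 − 53 = 8, so the two pitches are 8 semitones apart.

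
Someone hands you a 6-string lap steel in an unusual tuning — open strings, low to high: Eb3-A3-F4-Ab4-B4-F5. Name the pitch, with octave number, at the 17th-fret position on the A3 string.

D5

Each fret is one semitone, so A3 + 17 = D5.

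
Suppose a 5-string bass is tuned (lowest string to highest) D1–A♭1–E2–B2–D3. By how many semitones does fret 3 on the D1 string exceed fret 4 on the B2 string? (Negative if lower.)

D1 at fret 3 → F1 (MIDI 29); B2 at fret 4 → E♭3 (MIDI 51).
29 − 51 = -22, so the two pitches are 22 semitones apart.

-22 semitones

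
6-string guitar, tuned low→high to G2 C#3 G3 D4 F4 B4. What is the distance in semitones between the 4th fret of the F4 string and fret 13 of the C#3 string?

7 semitones

F4 at fret 4 → A4 (MIDI 69); C#3 at fret 13 → D4 (MIDI 62).
69 − 62 = 7, so the two pitches are 7 semitones apart, with A4 the higher.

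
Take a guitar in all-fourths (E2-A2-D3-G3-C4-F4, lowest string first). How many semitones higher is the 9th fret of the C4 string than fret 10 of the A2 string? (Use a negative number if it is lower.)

14 semitones

C4 at fret 9 → A4 (MIDI 69); A2 at fret 10 → G3 (MIDI 55).
69 − 55 = 14, so the two pitches are 14 semitones apart.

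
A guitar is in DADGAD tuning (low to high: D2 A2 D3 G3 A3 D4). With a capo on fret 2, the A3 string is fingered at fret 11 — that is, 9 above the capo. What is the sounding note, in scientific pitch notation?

The capo raises the open A3 by 2 semitones to B3; fretting 9 more gives A3 + 2 + 9 = A3 + 11 semitones = G#4.

G#4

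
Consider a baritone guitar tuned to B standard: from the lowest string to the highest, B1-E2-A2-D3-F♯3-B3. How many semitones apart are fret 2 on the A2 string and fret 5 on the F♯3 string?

A2 at fret 2 → B2 (MIDI 47); F♯3 at fret 5 → B3 (MIDI 59).
47 − 59 = -12, so the two pitches are 12 semitones apart, with B3 the higher.

12 semitones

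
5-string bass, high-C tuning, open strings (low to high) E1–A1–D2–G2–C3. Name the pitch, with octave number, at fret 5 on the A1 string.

Each fret is one semitone, so A1 + 5 = D2.

D2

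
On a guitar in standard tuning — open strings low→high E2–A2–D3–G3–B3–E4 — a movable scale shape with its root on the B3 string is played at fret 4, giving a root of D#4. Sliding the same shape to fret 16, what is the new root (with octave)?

Moving from fret 4 to fret 16 shifts the root by 12 semitones.
D#4 up 12 semitones is D#5.

D#5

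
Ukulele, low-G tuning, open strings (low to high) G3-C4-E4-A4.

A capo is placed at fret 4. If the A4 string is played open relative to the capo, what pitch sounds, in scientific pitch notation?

The capo raises the open A4 by 4 semitones to C♯5; fretting 0 more gives A4 + 4 + 0 = A4 + 4 semitones = C♯5.
(Also written D♭.)

C♯5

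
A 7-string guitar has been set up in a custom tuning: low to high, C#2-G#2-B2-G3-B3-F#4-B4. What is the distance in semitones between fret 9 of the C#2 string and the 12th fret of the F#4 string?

32 semitones

C#2 at fret 9 → A#2 (MIDI 46); F#4 at fret 12 → F#5 (MIDI 78).
46 − 78 = -32, so the two pitches are 32 semitones apart, with F#5 the higher.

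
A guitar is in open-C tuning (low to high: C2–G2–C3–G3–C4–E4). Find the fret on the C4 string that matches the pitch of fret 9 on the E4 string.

13

E4 at fret 9 is E4 + 9 semitones = C#5.
The open C4 string is 4 semitones below the open E4, so the same pitch on the C4 string lies at fret 9 + 4 = 13.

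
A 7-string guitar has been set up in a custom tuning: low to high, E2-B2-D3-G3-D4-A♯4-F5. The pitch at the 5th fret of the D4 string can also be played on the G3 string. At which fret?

12

D4 at fret 5 is D4 + 5 semitones = G4.
The open G3 string is 7 semitones below the open D4, so the same pitch on the G3 string lies at fret 5 + 7 = 12.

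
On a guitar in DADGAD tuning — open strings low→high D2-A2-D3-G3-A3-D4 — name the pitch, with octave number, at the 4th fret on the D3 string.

F#3

Each fret is one semitone, so D3 + 4 = F#3.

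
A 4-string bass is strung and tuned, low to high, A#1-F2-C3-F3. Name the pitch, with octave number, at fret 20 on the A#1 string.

F#3

The open A#1 string plus 20 semitones: A#–B–C–C#–…–E–F–F#.
The walk passes from B into C 2 times, so the octave number goes from 1 to 3.
(Equivalently spelled Gb3.)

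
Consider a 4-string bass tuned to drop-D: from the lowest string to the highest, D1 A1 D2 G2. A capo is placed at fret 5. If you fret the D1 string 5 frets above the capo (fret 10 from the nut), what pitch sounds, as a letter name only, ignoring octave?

The capo raises the open D1 by 5 semitones to G1; fretting 5 more gives D1 + 5 + 5 = D1 + 10 semitones, landing on C.

C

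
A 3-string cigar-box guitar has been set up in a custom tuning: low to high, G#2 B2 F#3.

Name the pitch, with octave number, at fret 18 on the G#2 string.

D4

The open G#2 string plus 18 semitones: G#–A–A#–B–…–C–C#–D.
The walk passes from B into C 2 times, so the octave number goes from 2 to 4.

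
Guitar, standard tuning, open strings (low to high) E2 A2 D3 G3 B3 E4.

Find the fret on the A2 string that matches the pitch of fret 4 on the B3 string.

18

B3 at fret 4 is B3 + 4 semitones = D♯4.
The open A2 string is 14 semitones below the open B3, so the same pitch on the A2 string lies at fret 4 + 14 = 18.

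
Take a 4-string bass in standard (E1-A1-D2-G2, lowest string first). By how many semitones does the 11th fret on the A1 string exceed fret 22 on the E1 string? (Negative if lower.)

-6 semitones

A1 at fret 11 → G#2 (MIDI 44); E1 at fret 22 → D3 (MIDI 50).
44 − 50 = -6, so the two pitches are 6 semitones apart.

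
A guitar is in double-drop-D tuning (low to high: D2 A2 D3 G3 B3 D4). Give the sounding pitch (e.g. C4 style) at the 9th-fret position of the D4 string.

B4

Each fret is one semitone, so D4 + 9 = B4.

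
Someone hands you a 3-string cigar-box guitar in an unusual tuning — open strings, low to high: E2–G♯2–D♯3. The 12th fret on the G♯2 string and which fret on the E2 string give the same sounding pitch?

16

G♯2 at fret 12 is G♯2 + 12 semitones = G♯3.
The open E2 string is 4 semitones below the open G♯2, so the same pitch on the E2 string lies at fret 12 + 4 = 16.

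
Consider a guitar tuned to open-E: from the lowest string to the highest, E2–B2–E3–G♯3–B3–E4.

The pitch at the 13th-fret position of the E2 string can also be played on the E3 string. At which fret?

1

Fret 13 on E2 is MIDI 40 + 13 = 53 (F3). On the E3 string (open MIDI 52), that pitch is 53 − 52 = fret 1.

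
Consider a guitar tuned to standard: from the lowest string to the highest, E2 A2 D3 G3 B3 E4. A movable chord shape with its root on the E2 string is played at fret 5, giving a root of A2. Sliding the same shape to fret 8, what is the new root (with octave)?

Moving from fret 5 to fret 8 shifts the root by 3 semitones.
A2 up 3 semitones is C3.

C3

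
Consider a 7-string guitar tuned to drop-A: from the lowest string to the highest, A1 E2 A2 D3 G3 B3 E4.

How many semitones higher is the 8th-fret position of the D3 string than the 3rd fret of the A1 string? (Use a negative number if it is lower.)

D3 at fret 8 → A♯3 (MIDI 58); A1 at fret 3 → C2 (MIDI 36).
58 − 36 = 22, so the two pitches are 22 semitones apart.

22 semitones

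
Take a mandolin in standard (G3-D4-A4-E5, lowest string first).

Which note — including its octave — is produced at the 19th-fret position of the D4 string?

A5

D4 is MIDI 62. Adding 19 gives 81, which is A5.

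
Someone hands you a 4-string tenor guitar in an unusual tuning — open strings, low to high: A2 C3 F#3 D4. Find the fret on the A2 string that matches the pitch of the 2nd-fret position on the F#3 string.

11

F#3 at fret 2 is F#3 + 2 semitones = G#3.
The open A2 string is 9 semitones below the open F#3, so the same pitch on the A2 string lies at fret 2 + 9 = 11.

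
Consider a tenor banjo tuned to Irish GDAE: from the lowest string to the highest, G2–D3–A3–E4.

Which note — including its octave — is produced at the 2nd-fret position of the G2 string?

G2 is MIDI 43. Adding 2 gives 45, which is A2.

A2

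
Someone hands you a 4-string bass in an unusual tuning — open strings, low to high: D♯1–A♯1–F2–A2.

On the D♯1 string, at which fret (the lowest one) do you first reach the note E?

1

From D♯1, count semitones up the chromatic scale until reaching E: D#–E — 1 step.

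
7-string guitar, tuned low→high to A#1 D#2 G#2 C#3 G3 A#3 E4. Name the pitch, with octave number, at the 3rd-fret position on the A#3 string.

A#3 is MIDI 58. Adding 3 gives 61, which is C#4.

C#4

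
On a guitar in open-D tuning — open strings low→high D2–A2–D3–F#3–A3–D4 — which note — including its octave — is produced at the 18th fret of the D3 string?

G#4

D3 is MIDI 50. Adding 18 gives 68, which is G#4.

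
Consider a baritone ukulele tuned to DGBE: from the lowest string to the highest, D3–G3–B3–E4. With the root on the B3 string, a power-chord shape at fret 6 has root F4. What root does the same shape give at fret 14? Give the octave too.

C♯5

Moving from fret 6 to fret 14 shifts the root by 8 semitones.
F4 up 8 semitones is C♯5.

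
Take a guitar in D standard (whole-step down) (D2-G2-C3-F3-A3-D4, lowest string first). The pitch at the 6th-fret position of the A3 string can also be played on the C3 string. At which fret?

15

Fret 6 on A3 is MIDI 57 + 6 = 63 (D#4). On the C3 string (open MIDI 48), that pitch is 63 − 48 = fret 15.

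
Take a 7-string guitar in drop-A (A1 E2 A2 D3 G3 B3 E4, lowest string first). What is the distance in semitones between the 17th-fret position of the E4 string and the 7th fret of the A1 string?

41 semitones

E4 at fret 17 → A5 (MIDI 81); A1 at fret 7 → E2 (MIDI 40).
81 − 40 = 41, so the two pitches are 41 semitones apart, with A5 the higher.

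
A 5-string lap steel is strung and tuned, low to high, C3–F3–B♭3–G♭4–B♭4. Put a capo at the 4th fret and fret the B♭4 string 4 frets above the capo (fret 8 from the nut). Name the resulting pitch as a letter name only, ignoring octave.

The capo raises the open B♭4 by 4 semitones to D5; fretting 4 more gives B♭4 + 4 + 4 = B♭4 + 8 semitones, landing on G♭.
(Also written F♯.)

G♭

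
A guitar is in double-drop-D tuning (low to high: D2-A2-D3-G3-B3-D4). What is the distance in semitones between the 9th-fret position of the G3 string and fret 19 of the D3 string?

5 semitones

G3 at fret 9 → E4 (MIDI 64); D3 at fret 19 → A4 (MIDI 69).
64 − 69 = -5, so the two pitches are 5 semitones apart, with A4 the higher.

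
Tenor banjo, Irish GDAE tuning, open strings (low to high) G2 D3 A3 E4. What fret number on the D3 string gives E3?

2

E3 is 2 semitones above the open D3 (D–D#–E), so it sits at fret 2.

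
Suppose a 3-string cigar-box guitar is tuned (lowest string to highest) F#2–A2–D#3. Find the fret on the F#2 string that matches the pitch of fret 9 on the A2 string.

A2 at fret 9 is A2 + 9 semitones = F#3.
The open F#2 string is 3 semitones below the open A2, so the same pitch on the F#2 string lies at fret 9 + 3 = 12.

12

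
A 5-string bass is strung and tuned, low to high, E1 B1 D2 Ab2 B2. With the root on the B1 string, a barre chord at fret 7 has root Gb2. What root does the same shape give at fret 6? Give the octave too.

Moving from fret 7 to fret 6 shifts the root by -1 semitone.
Gb2 down 1 semitone is F2.

F2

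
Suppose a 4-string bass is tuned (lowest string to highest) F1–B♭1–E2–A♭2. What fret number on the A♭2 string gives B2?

B2 is 3 semitones above the open A♭2 (Ab–A–Bb–B), so it sits at fret 3.

3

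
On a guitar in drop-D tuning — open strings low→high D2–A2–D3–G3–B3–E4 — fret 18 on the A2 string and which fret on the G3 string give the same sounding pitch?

8

A2 at fret 18 is A2 + 18 semitones = D#4.
The open G3 string is 10 semitones above the open A2, so the same pitch on the G3 string lies at fret 18 − 10 = 8.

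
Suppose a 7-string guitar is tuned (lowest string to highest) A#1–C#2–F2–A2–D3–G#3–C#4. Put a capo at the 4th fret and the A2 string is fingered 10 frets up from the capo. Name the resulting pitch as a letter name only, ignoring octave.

The capo raises the open A2 by 4 semitones to C#3; fretting 10 more gives A2 + 4 + 10 = A2 + 14 semitones, landing on B.

B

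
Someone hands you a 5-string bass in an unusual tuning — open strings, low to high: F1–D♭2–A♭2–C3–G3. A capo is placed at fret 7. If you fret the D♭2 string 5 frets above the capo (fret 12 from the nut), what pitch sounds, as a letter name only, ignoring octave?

D♭

The capo raises the open D♭2 by 7 semitones to A♭2; fretting 5 more gives D♭2 + 7 + 5 = D♭2 + 12 semitones, landing on D♭.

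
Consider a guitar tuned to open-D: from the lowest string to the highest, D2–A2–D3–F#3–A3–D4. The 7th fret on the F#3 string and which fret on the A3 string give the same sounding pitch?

Fret 7 on F#3 is MIDI 54 + 7 = 61 (C#4). On the A3 string (open MIDI 57), that pitch is 61 − 57 = fret 4.

4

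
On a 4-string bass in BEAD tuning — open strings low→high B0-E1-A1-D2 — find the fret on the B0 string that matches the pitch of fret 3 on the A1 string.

13

A1 at fret 3 is A1 + 3 semitones = C2.
The open B0 string is 10 semitones below the open A1, so the same pitch on the B0 string lies at fret 3 + 10 = 13.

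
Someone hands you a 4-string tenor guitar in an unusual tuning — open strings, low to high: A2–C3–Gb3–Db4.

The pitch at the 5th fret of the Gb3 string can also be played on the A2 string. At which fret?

Fret 5 on Gb3 is MIDI 54 + 5 = 59 (B3). On the A2 string (open MIDI 45), that pitch is 59 − 45 = fret 14.

14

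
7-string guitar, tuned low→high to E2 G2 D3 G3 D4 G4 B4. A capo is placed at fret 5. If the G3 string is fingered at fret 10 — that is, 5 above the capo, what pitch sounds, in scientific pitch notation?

F4

The capo raises the open G3 by 5 semitones to C4; fretting 5 more gives G3 + 5 + 5 = G3 + 10 semitones = F4.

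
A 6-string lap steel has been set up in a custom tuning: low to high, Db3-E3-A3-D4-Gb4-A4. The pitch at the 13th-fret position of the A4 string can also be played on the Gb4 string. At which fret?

Fret 13 on A4 is MIDI 69 + 13 = 82 (Bb5). On the Gb4 string (open MIDI 66), that pitch is 82 − 66 = fret 16.

16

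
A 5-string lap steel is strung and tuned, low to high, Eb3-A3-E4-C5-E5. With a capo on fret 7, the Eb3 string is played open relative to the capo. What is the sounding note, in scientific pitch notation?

The capo raises the open Eb3 by 7 semitones to Bb3; fretting 0 more gives Eb3 + 7 + 0 = Eb3 + 7 semitones = Bb3.

Bb3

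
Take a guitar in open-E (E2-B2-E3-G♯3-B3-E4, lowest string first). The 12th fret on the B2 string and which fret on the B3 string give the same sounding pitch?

0

B2 at fret 12 is B2 + 12 semitones = B3.
The open B3 string is 12 semitones above the open B2, so the same pitch on the B3 string lies at fret 12 − 12 = 0.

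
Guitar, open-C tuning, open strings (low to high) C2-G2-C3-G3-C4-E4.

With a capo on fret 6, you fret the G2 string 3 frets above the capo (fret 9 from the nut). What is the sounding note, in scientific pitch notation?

E3

The capo raises the open G2 by 6 semitones to C♯3; fretting 3 more gives G2 + 6 + 3 = G2 + 9 semitones = E3.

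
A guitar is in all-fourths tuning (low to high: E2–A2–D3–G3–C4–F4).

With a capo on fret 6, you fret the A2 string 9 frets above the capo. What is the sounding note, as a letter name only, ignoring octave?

C

The capo raises the open A2 by 6 semitones to D♯3; fretting 9 more gives A2 + 6 + 9 = A2 + 15 semitones, landing on C.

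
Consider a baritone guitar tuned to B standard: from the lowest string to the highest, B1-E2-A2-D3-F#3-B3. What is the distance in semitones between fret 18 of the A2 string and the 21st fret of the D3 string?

A2 at fret 18 → D#4 (MIDI 63); D3 at fret 21 → B4 (MIDI 71).
63 − 71 = -8, so the two pitches are 8 semitones apart, with B4 the higher.

8 semitones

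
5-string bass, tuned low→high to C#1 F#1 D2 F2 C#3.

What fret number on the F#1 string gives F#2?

F#2 is 12 semitones above the open F#1 (F#–G–G#–A–…–E–F–F#), so it sits at fret 12.

12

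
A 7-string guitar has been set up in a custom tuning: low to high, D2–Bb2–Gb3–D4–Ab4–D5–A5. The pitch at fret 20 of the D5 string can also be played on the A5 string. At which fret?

13

D5 at fret 20 is D5 + 20 semitones = Bb6.
The open A5 string is 7 semitones above the open D5, so the same pitch on the A5 string lies at fret 20 − 7 = 13.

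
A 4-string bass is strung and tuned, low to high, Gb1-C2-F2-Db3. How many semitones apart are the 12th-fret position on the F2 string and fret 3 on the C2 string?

14 semitones

F2 at fret 12 → F3 (MIDI 53); C2 at fret 3 → Eb2 (MIDI 39).
53 − 39 = 14, so the two pitches are 14 semitones apart, with F3 the higher.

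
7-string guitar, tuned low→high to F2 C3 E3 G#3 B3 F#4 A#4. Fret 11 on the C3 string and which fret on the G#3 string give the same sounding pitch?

3

C3 at fret 11 is C3 + 11 semitones = B3.
The open G#3 string is 8 semitones above the open C3, so the same pitch on the G#3 string lies at fret 11 − 8 = 3.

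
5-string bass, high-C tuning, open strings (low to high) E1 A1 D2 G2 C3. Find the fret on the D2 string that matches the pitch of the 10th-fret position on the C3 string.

20

Fret 10 on C3 is MIDI 48 + 10 = 58 (A♯3). On the D2 string (open MIDI 38), that pitch is 58 − 38 = fret 20.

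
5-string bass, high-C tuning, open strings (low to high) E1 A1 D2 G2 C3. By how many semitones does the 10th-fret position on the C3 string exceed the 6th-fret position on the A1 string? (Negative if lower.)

19 semitones

C3 at fret 10 → A#3 (MIDI 58); A1 at fret 6 → D#2 (MIDI 39).
58 − 39 = 19, so the two pitches are 19 semitones apart.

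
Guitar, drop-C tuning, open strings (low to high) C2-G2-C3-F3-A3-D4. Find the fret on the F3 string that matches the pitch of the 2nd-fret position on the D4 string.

Fret 2 on D4 is MIDI 62 + 2 = 64 (E4). On the F3 string (open MIDI 53), that pitch is 64 − 53 = fret 11.

11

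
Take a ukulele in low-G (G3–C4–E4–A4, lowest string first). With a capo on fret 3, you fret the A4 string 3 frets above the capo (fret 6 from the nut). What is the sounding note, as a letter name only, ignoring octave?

D#

The capo raises the open A4 by 3 semitones to C5; fretting 3 more gives A4 + 3 + 3 = A4 + 6 semitones, landing on D#.
(Also written Eb.)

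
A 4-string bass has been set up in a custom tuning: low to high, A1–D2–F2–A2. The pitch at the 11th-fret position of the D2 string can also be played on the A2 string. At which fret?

4

D2 at fret 11 is D2 + 11 semitones = D♭3.
The open A2 string is 7 semitones above the open D2, so the same pitch on the A2 string lies at fret 11 − 7 = 4.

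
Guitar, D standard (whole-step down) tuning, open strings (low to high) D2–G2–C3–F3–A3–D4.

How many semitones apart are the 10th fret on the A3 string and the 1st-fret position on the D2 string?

A3 at fret 10 → G4 (MIDI 67); D2 at fret 1 → D♯2 (MIDI 39).
67 − 39 = 28, so the two pitches are 28 semitones apart, with G4 the higher.

28 semitones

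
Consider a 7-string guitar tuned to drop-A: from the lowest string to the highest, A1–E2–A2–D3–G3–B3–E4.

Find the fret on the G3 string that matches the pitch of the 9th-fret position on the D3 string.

Fret 9 on D3 is MIDI 50 + 9 = 59 (B3). On the G3 string (open MIDI 55), that pitch is 59 − 55 = fret 4.

4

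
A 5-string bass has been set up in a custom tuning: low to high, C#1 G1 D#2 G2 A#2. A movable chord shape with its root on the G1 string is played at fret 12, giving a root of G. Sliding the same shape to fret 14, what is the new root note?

A

Moving from fret 12 to fret 14 shifts the root by 2 semitones.
G up 2 semitones is A.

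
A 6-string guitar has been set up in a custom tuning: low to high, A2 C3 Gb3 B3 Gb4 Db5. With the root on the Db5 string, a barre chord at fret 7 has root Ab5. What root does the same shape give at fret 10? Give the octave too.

Moving from fret 7 to fret 10 shifts the root by 3 semitones.
Ab5 up 3 semitones is B5.

B5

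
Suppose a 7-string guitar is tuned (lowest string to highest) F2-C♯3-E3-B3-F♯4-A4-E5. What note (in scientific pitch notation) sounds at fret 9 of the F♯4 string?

D♯5

Each fret is one semitone, so F♯4 + 9 = D♯5.
(Equivalently spelled E♭5.)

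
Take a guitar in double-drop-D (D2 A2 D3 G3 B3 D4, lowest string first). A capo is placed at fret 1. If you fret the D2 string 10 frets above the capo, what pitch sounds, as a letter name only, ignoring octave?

C#

The capo raises the open D2 by 1 semitone to D#2; fretting 10 more gives D2 + 1 + 10 = D2 + 11 semitones, landing on C#.
(Also written Db.)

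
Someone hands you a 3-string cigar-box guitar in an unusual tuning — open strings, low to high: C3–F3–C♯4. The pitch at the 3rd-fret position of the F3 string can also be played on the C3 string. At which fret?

8

F3 at fret 3 is F3 + 3 semitones = G♯3.
The open C3 string is 5 semitones below the open F3, so the same pitch on the C3 string lies at fret 3 + 5 = 8.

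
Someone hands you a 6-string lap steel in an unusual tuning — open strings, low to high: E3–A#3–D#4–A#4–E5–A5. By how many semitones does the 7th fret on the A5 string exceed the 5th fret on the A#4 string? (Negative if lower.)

A5 at fret 7 → E6 (MIDI 88); A#4 at fret 5 → D#5 (MIDI 75).
88 − 75 = 13, so the two pitches are 13 semitones apart.

13 semitones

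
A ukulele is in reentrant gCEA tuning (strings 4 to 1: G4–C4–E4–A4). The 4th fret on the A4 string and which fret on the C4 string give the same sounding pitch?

13

A4 at fret 4 is A4 + 4 semitones = C#5.
The open C4 string is 9 semitones below the open A4, so the same pitch on the C4 string lies at fret 4 + 9 = 13.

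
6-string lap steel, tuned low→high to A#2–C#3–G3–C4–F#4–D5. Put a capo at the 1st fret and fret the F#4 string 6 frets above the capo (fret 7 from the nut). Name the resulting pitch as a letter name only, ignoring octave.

C#

The capo raises the open F#4 by 1 semitone to G4; fretting 6 more gives F#4 + 1 + 6 = F#4 + 7 semitones, landing on C#.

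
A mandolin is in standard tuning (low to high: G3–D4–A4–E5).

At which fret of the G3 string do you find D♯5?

20

D♯5 is 20 semitones above the open G3 (G–G#–A–A#–…–C#–D–D#), so it sits at fret 20.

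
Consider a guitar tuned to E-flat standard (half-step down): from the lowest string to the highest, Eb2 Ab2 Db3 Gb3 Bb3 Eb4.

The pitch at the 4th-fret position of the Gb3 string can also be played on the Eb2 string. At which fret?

Fret 4 on Gb3 is MIDI 54 + 4 = 58 (Bb3). On the Eb2 string (open MIDI 39), that pitch is 58 − 39 = fret 19.

19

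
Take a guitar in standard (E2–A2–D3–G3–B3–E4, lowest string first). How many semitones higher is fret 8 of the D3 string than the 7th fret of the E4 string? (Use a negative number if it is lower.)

-13 semitones

D3 at fret 8 → A♯3 (MIDI 58); E4 at fret 7 → B4 (MIDI 71).
58 − 71 = -13, so the two pitches are 13 semitones apart.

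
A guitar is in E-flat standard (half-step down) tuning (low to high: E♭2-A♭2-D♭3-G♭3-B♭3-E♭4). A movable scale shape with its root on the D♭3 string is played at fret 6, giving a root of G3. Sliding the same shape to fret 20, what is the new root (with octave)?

A4

Moving from fret 6 to fret 20 shifts the root by 14 semitones.
G3 up 14 semitones is A4.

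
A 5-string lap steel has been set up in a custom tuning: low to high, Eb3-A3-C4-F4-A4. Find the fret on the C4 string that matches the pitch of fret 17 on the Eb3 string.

Eb3 at fret 17 is Eb3 + 17 semitones = Ab4.
The open C4 string is 9 semitones above the open Eb3, so the same pitch on the C4 string lies at fret 17 − 9 = 8.

8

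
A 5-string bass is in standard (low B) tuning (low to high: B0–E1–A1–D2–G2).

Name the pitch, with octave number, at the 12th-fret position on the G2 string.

G3

Each fret is one semitone, so G2 + 12 = G3.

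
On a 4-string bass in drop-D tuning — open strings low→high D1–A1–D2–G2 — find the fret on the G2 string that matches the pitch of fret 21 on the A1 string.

11

A1 at fret 21 is A1 + 21 semitones = F#3.
The open G2 string is 10 semitones above the open A1, so the same pitch on the G2 string lies at fret 21 − 10 = 11.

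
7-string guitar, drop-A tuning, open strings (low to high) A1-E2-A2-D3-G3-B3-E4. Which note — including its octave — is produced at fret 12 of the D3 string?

D4

D3 is MIDI 50. Adding 12 gives 62, which is D4.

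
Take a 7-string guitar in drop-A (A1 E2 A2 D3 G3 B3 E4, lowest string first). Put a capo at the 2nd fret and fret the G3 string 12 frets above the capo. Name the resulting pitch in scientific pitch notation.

A4

The capo raises the open G3 by 2 semitones to A3; fretting 12 more gives G3 + 2 + 12 = G3 + 14 semitones = A4.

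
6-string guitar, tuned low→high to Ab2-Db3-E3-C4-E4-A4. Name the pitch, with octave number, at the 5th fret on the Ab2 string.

Ab2 is MIDI 44. Adding 5 gives 49, which is Db3.

Db3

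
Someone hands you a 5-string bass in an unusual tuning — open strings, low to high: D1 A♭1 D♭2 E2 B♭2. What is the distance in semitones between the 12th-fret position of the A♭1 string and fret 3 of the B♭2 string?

5 semitones

A♭1 at fret 12 → A♭2 (MIDI 44); B♭2 at fret 3 → D♭3 (MIDI 49).
44 − 49 = -5, so the two pitches are 5 semitones apart, with D♭3 the higher.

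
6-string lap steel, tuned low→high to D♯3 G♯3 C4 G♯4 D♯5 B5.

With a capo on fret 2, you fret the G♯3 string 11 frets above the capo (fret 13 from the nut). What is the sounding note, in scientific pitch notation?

The capo raises the open G♯3 by 2 semitones to A♯3; fretting 11 more gives G♯3 + 2 + 11 = G♯3 + 13 semitones = A4.

A4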